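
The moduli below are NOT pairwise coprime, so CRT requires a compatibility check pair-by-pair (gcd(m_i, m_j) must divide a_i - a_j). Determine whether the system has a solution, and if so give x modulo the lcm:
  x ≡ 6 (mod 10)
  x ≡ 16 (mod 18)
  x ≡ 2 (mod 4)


Moduli 10, 18, 4 are not pairwise coprime, so CRT works modulo lcm(m_i) when all pairwise compatibility conditions hold.
Pairwise compatibility: gcd(m_i, m_j) must divide a_i - a_j for every pair.
Merge one congruence at a time:
  Start: x ≡ 6 (mod 10).
  Combine with x ≡ 16 (mod 18): gcd(10, 18) = 2; 16 - 6 = 10, which IS divisible by 2, so compatible.
    Write x = 6 + 10·t and substitute into x ≡ 16 (mod 18): 10·t ≡ 16 − 6 = 10 (mod 18).
    Divide the congruence (and modulus) by g = 2: 5·t ≡ 5 (mod 9).
    The inverse of 5 mod 9 is 2 (since 5·2 = 10 = 1·9 + 1), so t ≡ 2·5 = 10 ≡ 1 (mod 9).
    Then x = 6 + 10·1 = 16, valid modulo lcm(10, 18) = 90: x ≡ 16 (mod 90).
  Combine with x ≡ 2 (mod 4): gcd(90, 4) = 2; 2 - 16 = -14, which IS divisible by 2, so compatible.
    Write x = 16 + 90·t and substitute into x ≡ 2 (mod 4): 90·t ≡ 2 − 16 = -14 (mod 4).
    Divide the congruence (and modulus) by g = 2: 45·t ≡ -7 (mod 2).
    Reduce coefficients mod 2: 1·t ≡ 1 (mod 2).
    So t ≡ 1 (mod 2).
    Then x = 16 + 90·1 = 106, valid modulo lcm(90, 4) = 180: x ≡ 106 (mod 180).
Verify: 106 mod 10 = 6, 106 mod 18 = 16, 106 mod 4 = 2.

x ≡ 106 (mod 180).


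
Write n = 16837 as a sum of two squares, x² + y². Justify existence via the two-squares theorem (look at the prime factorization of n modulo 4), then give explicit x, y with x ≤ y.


Step 1: Factor n = 16837 = 113 · 149.
Step 2: Check the mod-4 condition on each prime factor: 113 ≡ 1 (mod 4), exponent 1; 149 ≡ 1 (mod 4), exponent 1.
All primes ≡ 3 (mod 4) appear to even exponent (or don't appear), so by the two-squares theorem n IS expressible as a sum of two squares.
Step 3: Build a representation. Here n = 113 · 149 is a product of primes ≡ 1 (mod 4). Each prime p ≡ 1 (mod 4) is itself a sum of two squares; find a² by testing p − a² for a perfect square:
  113: 113 − 1² = 112, 113 − 2² = 109, 113 − 3² = 104, 113 − 4² = 97, 113 − 5² = 88, 113 − 6² = 77, 113 − 7² = 64 = 8² ⇒ 113 = 7² + 8².
  149: 149 − 1² = 148, 149 − 2² = 145, 149 − 3² = 140, 149 − 4² = 133, 149 − 5² = 124, 149 − 6² = 113, 149 − 7² = 100 = 10² ⇒ 149 = 7² + 10².
  Combine using the Brahmagupta–Fibonacci identity (a² + b²)(c² + d²) = (ac − bd)² + (ad + bc)² = (ac + bd)² + (ad − bc)²:
  113 · 149 = 16837: from (7² + 8²)(7² + 10²), take (7·7 − 8·10, 7·10 + 8·7) = (49 − 80, 70 + 56) = (-31, 126); dropping signs (only squares matter) gives (31, 126); check 31² + 126² = 961 + 15876 = 16837 ✓.
Step 4: Order so x ≤ y and verify: 31² + 126² = 961 + 15876 = 16837 = n. ✓

n = 16837 = 31² + 126² (one valid representation with x ≤ y).


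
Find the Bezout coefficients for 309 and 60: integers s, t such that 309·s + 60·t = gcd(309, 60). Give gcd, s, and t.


Euclidean algorithm on (309, 60) — divide until remainder is 0:
  309 = 5 · 60 + 9
  60 = 6 · 9 + 6
  9 = 1 · 6 + 3
  6 = 2 · 3 + 0
gcd(309, 60) = 3.
Track Bezout coefficients alongside the remainders: start with r₀ = 309 = a·1 + b·0 (s = 1, t = 0) and r₁ = 60 = a·0 + b·1 (s = 0, t = 1); each new remainder r_{k+1} = r_{k-1} − q_k·r_k inherits s_{k+1} = s_{k-1} − q_k·s_k, t_{k+1} = t_{k-1} − q_k·t_k, so r_k = a·s_k + b·t_k at every step:
  q = 5: r = 9, s = 1 − 5·0 = 1, t = 0 − 5·1 = -5  (check: 309·1 + 60·(-5) = 9)
  q = 6: r = 6, s = 0 − 6·1 = -6, t = 1 − 6·(-5) = 31  (check: 309·(-6) + 60·31 = 6)
  q = 1: r = 3, s = 1 − 1·(-6) = 7, t = -5 − 1·31 = -36  (check: 309·7 + 60·(-36) = 3)
The row with r = 3 (the gcd) gives the Bezout coefficients s = 7, t = -36.
Result: 309 · (7) + 60 · (-36) = 3.

gcd(309, 60) = 3; s = 7, t = -36 (check: 309·7 + 60·(-36) = 3).


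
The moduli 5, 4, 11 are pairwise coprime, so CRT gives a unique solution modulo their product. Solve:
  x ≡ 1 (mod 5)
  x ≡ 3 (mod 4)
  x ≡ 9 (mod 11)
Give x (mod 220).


Moduli 5, 4, 11 are pairwise coprime; by CRT there is a unique solution modulo M = 5 · 4 · 11 = 220.
Solve pairwise, accumulating the modulus:
  Start with x ≡ 1 (mod 5).
  Combine with x ≡ 3 (mod 4): since gcd(5, 4) = 1, we get a unique residue mod 20.
    Write x = 1 + 5·t and substitute into x ≡ 3 (mod 4): 5·t ≡ 3 − 1 = 2 (mod 4).
    Reduce coefficients mod 4: 1·t ≡ 2 (mod 4).
    So t ≡ 2 (mod 4).
    Then x = 1 + 5·2 = 11, valid modulo lcm(5, 4) = 20: x ≡ 11 (mod 20).
  Combine with x ≡ 9 (mod 11): since gcd(20, 11) = 1, we get a unique residue mod 220.
    Write x = 11 + 20·t and substitute into x ≡ 9 (mod 11): 20·t ≡ 9 − 11 = -2 (mod 11).
    Reduce coefficients mod 11: 9·t ≡ 9 (mod 11).
    The inverse of 9 mod 11 is 5 (since 9·5 = 45 = 4·11 + 1), so t ≡ 5·9 = 45 ≡ 1 (mod 11).
    Then x = 11 + 20·1 = 31, valid modulo lcm(20, 11) = 220: x ≡ 31 (mod 220).
Verify: 31 mod 5 = 1 ✓, 31 mod 4 = 3 ✓, 31 mod 11 = 9 ✓.

x ≡ 31 (mod 220).


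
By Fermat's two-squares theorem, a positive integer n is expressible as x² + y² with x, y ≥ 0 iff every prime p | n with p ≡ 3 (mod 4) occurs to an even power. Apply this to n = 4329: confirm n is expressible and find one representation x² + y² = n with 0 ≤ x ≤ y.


Step 1: Factor n = 4329 = 3^2 · 13 · 37.
Step 2: Check the mod-4 condition on each prime factor: 3 ≡ 3 (mod 4), exponent 2 (must be even); 13 ≡ 1 (mod 4), exponent 1; 37 ≡ 1 (mod 4), exponent 1.
All primes ≡ 3 (mod 4) appear to even exponent (or don't appear), so by the two-squares theorem n IS expressible as a sum of two squares.
Step 3: Build a representation. Group n = k² · m with k = 3 and m = 13 · 37 = 481 (a product of primes ≡ 1 (mod 4)); a representation of m scales to one of n via (k·x)² + (k·y)² = k²(x² + y²). Each prime p ≡ 1 (mod 4) is itself a sum of two squares; find a² by testing p − a² for a perfect square:
  13: 13 − 1² = 12, 13 − 2² = 9 = 3² ⇒ 13 = 2² + 3².
  37: 37 − 1² = 36 = 6² ⇒ 37 = 1² + 6².
  Combine using the Brahmagupta–Fibonacci identity (a² + b²)(c² + d²) = (ac − bd)² + (ad + bc)² = (ac + bd)² + (ad − bc)²:
  13 · 37 = 481: from (2² + 3²)(1² + 6²), take (2·1 − 3·6, 2·6 + 3·1) = (2 − 18, 12 + 3) = (-16, 15); dropping signs (only squares matter) gives (16, 15); check 16² + 15² = 256 + 225 = 481 ✓.
  Scale by k = 3: (3·16, 3·15) = (48, 45).
Step 4: Order so x ≤ y and verify: 45² + 48² = 2025 + 2304 = 4329 = n. ✓

n = 4329 = 45² + 48² (one valid representation with x ≤ y).


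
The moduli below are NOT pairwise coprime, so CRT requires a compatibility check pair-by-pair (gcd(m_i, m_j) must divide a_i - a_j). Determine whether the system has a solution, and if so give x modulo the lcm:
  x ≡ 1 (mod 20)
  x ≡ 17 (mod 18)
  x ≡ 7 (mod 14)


Moduli 20, 18, 14 are not pairwise coprime, so CRT works modulo lcm(m_i) when all pairwise compatibility conditions hold.
Pairwise compatibility: gcd(m_i, m_j) must divide a_i - a_j for every pair.
Merge one congruence at a time:
  Start: x ≡ 1 (mod 20).
  Combine with x ≡ 17 (mod 18): gcd(20, 18) = 2; 17 - 1 = 16, which IS divisible by 2, so compatible.
    Write x = 1 + 20·t and substitute into x ≡ 17 (mod 18): 20·t ≡ 17 − 1 = 16 (mod 18).
    Divide the congruence (and modulus) by g = 2: 10·t ≡ 8 (mod 9).
    Reduce coefficients mod 9: 1·t ≡ 8 (mod 9).
    So t ≡ 8 (mod 9).
    Then x = 1 + 20·8 = 161, valid modulo lcm(20, 18) = 180: x ≡ 161 (mod 180).
  Combine with x ≡ 7 (mod 14): gcd(180, 14) = 2; 7 - 161 = -154, which IS divisible by 2, so compatible.
    Write x = 161 + 180·t and substitute into x ≡ 7 (mod 14): 180·t ≡ 7 − 161 = -154 (mod 14).
    Divide the congruence (and modulus) by g = 2: 90·t ≡ -77 (mod 7).
    Reduce coefficients mod 7: 6·t ≡ 0 (mod 7).
    The inverse of 6 mod 7 is 6 (since 6·6 = 36 = 5·7 + 1), so t ≡ 6·0 = 0 ≡ 0 (mod 7).
    Then x = 161 + 180·0 = 161, valid modulo lcm(180, 14) = 1260: x ≡ 161 (mod 1260).
Verify: 161 mod 20 = 1, 161 mod 18 = 17, 161 mod 14 = 7.

x ≡ 161 (mod 1260).


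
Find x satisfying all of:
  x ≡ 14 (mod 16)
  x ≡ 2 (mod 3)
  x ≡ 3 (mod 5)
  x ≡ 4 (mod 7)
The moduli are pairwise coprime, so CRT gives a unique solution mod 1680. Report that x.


Product of moduli M = 16 · 3 · 5 · 7 = 1680.
Merge one congruence at a time:
  Start: x ≡ 14 (mod 16).
  Combine with x ≡ 2 (mod 3); new modulus lcm = 48.
    Write x = 14 + 16·t and substitute into x ≡ 2 (mod 3): 16·t ≡ 2 − 14 = -12 (mod 3).
    Reduce coefficients mod 3: 1·t ≡ 0 (mod 3).
    So t ≡ 0 (mod 3).
    Then x = 14 + 16·0 = 14, valid modulo lcm(16, 3) = 48: x ≡ 14 (mod 48).
  Combine with x ≡ 3 (mod 5); new modulus lcm = 240.
    Write x = 14 + 48·t and substitute into x ≡ 3 (mod 5): 48·t ≡ 3 − 14 = -11 (mod 5).
    Reduce coefficients mod 5: 3·t ≡ 4 (mod 5).
    The inverse of 3 mod 5 is 2 (since 3·2 = 6 = 1·5 + 1), so t ≡ 2·4 = 8 ≡ 3 (mod 5).
    Then x = 14 + 48·3 = 158, valid modulo lcm(48, 5) = 240: x ≡ 158 (mod 240).
  Combine with x ≡ 4 (mod 7); new modulus lcm = 1680.
    Write x = 158 + 240·t and substitute into x ≡ 4 (mod 7): 240·t ≡ 4 − 158 = -154 (mod 7).
    Reduce coefficients mod 7: 2·t ≡ 0 (mod 7).
    The inverse of 2 mod 7 is 4 (since 2·4 = 8 = 1·7 + 1), so t ≡ 4·0 = 0 ≡ 0 (mod 7).
    Then x = 158 + 240·0 = 158, valid modulo lcm(240, 7) = 1680: x ≡ 158 (mod 1680).
Verify against each original: 158 mod 16 = 14, 158 mod 3 = 2, 158 mod 5 = 3, 158 mod 7 = 4.

x ≡ 158 (mod 1680).


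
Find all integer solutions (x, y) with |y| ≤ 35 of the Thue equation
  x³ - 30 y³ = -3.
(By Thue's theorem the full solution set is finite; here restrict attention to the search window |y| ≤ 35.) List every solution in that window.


The equation is x³ - 30y³ = -3. For fixed y, x³ = 30·y³ − 3, so a solution requires the RHS to be a perfect cube.
Strategy: iterate y from -35 to 35, compute RHS = 30·y³ − 3, and check whether it is a (positive or negative) perfect cube.
Check small values of y:
  y = 0: RHS = -3 is not a perfect cube.
  y = 1: RHS = 27 = (3)³ ⇒ x = 3 works.
  y = -1: RHS = -33 is not a perfect cube.
  y = 2: RHS = 237 is not a perfect cube.
  y = -2: RHS = -243 is not a perfect cube.
  y = 3: RHS = 807 is not a perfect cube.
  y = -3: RHS = -813 is not a perfect cube.
Continuing the search up to |y| = 35 finds no further solutions beyond those listed.
Collected solutions: (3, 1).

Solutions (with |y| ≤ 35): (3, 1).


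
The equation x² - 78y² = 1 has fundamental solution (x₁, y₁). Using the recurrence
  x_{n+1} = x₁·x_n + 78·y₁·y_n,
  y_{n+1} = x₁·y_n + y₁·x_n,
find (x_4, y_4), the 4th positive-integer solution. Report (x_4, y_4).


Step 1: Find the fundamental solution (x₁, y₁) of x² - 78y² = 1.
  Expand √78 as a continued fraction. a₀ = ⌊√78⌋ = 8; iterate m_{k+1} = d_k·a_k − m_k, d_{k+1} = (78 − m_{k+1}²)/d_k, a_{k+1} = ⌊(a₀ + m_{k+1})/d_{k+1}⌋ (starting m₀ = 0, d₀ = 1), with convergents p_k = a_k·p_{k-1} + p_{k-2}, q_k = a_k·q_{k-1} + q_{k-2} (p₋₁ = 1, q₋₁ = 0):
  k = 0: a₀ = 8; p₀/q₀ = 8/1; p₀² − 78·q₀² = 64 − 78 = -14.
  k = 1: m = 8, d = 14, a = ⌊(8 + 8)/14⌋ = 1; p/q = (1·8 + 1)/(1·1 + 0) = 9/1; p² − 78·q² = 81 − 78 = 3.
  k = 2: m = 6, d = 3, a = ⌊(8 + 6)/3⌋ = 4; p/q = (4·9 + 8)/(4·1 + 1) = 44/5; p² − 78·q² = 1936 − 1950 = -14.
  k = 3: m = 6, d = 14, a = ⌊(8 + 6)/14⌋ = 1; p/q = (1·44 + 9)/(1·5 + 1) = 53/6; p² − 78·q² = 2809 − 2808 = 1.
  The first convergent with p² − 78·q² = 1 gives the fundamental solution (x₁, y₁) = (53, 6).
Step 2: Apply the recurrence (x_{n+1}, y_{n+1}) = (x₁x_n + 78y₁y_n, x₁y_n + y₁x_n) repeatedly.
  From (x_1, y_1) = (53, 6): x_2 = 53·53 + 78·6·6 = 5617; y_2 = 53·6 + 6·53 = 636.
  From (x_2, y_2) = (5617, 636): x_3 = 53·5617 + 78·6·636 = 595349; y_3 = 53·636 + 6·5617 = 67410.
  From (x_3, y_3) = (595349, 67410): x_4 = 53·595349 + 78·6·67410 = 63101377; y_4 = 53·67410 + 6·595349 = 7144824.
Step 3: Verify x_4² - 78·y_4² = 3981783779296129 - 3981783779296128 = 1 (should be 1). ✓

(x_1, y_1) = (53, 6); (x_4, y_4) = (63101377, 7144824).


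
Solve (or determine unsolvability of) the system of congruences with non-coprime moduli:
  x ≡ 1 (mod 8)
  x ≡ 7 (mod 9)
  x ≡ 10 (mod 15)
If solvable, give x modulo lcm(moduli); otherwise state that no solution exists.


Moduli 8, 9, 15 are not pairwise coprime, so CRT works modulo lcm(m_i) when all pairwise compatibility conditions hold.
Pairwise compatibility: gcd(m_i, m_j) must divide a_i - a_j for every pair.
Merge one congruence at a time:
  Start: x ≡ 1 (mod 8).
  Combine with x ≡ 7 (mod 9): gcd(8, 9) = 1; 7 - 1 = 6, which IS divisible by 1, so compatible.
    Write x = 1 + 8·t and substitute into x ≡ 7 (mod 9): 8·t ≡ 7 − 1 = 6 (mod 9).
    The inverse of 8 mod 9 is 8 (since 8·8 = 64 = 7·9 + 1), so t ≡ 8·6 = 48 ≡ 3 (mod 9).
    Then x = 1 + 8·3 = 25, valid modulo lcm(8, 9) = 72: x ≡ 25 (mod 72).
  Combine with x ≡ 10 (mod 15): gcd(72, 15) = 3; 10 - 25 = -15, which IS divisible by 3, so compatible.
    Write x = 25 + 72·t and substitute into x ≡ 10 (mod 15): 72·t ≡ 10 − 25 = -15 (mod 15).
    Divide the congruence (and modulus) by g = 3: 24·t ≡ -5 (mod 5).
    Reduce coefficients mod 5: 4·t ≡ 0 (mod 5).
    The inverse of 4 mod 5 is 4 (since 4·4 = 16 = 3·5 + 1), so t ≡ 4·0 = 0 ≡ 0 (mod 5).
    Then x = 25 + 72·0 = 25, valid modulo lcm(72, 15) = 360: x ≡ 25 (mod 360).
Verify: 25 mod 8 = 1, 25 mod 9 = 7, 25 mod 15 = 10.

x ≡ 25 (mod 360).


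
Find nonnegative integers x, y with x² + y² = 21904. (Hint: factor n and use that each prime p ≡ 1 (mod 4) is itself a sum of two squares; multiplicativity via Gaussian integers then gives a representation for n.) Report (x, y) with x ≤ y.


Step 1: Factor n = 21904 = 2^4 · 37^2.
Step 2: Check the mod-4 condition on each prime factor: 2 = 2 (special); 37 ≡ 1 (mod 4), exponent 2.
All primes ≡ 3 (mod 4) appear to even exponent (or don't appear), so by the two-squares theorem n IS expressible as a sum of two squares.
Step 3: Build a representation. Group n = k² · m with k = 4 and m = 37 · 37 = 1369 (a product of primes ≡ 1 (mod 4)); a representation of m scales to one of n via (k·x)² + (k·y)² = k²(x² + y²). Each prime p ≡ 1 (mod 4) is itself a sum of two squares; find a² by testing p − a² for a perfect square:
  37: 37 − 1² = 36 = 6² ⇒ 37 = 1² + 6².
  Combine using the Brahmagupta–Fibonacci identity (a² + b²)(c² + d²) = (ac − bd)² + (ad + bc)² = (ac + bd)² + (ad − bc)²:
  37 · 37 = 1369: from (1² + 6²)(1² + 6²), take (1·1 − 6·6, 1·6 + 6·1) = (1 − 36, 6 + 6) = (-35, 12); dropping signs (only squares matter) gives (35, 12); check 35² + 12² = 1225 + 144 = 1369 ✓.
  Scale by k = 4: (4·35, 4·12) = (140, 48).
Step 4: Order so x ≤ y and verify: 48² + 140² = 2304 + 19600 = 21904 = n. ✓

n = 21904 = 48² + 140² (one valid representation with x ≤ y).


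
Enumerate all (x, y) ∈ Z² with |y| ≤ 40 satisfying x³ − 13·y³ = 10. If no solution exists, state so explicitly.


The equation is x³ - 13y³ = 10. For fixed y, x³ = 13·y³ + 10, so a solution requires the RHS to be a perfect cube.
Strategy: iterate y from -40 to 40, compute RHS = 13·y³ + 10, and check whether it is a (positive or negative) perfect cube.
Check small values of y:
  y = 0: RHS = 10 is not a perfect cube.
  y = 1: RHS = 23 is not a perfect cube.
  y = -1: RHS = -3 is not a perfect cube.
  y = 2: RHS = 114 is not a perfect cube.
  y = -2: RHS = -94 is not a perfect cube.
  y = 3: RHS = 361 is not a perfect cube.
  y = -3: RHS = -341 is not a perfect cube.
Continuing the search up to |y| = 40 finds no solutions either.
No (x, y) in the scanned range satisfies the equation.

No integer solutions with |y| ≤ 40.


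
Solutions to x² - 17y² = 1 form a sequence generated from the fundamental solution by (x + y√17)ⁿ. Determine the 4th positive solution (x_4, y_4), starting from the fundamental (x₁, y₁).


Step 1: Find the fundamental solution (x₁, y₁) of x² - 17y² = 1.
  Expand √17 as a continued fraction. a₀ = ⌊√17⌋ = 4; iterate m_{k+1} = d_k·a_k − m_k, d_{k+1} = (17 − m_{k+1}²)/d_k, a_{k+1} = ⌊(a₀ + m_{k+1})/d_{k+1}⌋ (starting m₀ = 0, d₀ = 1), with convergents p_k = a_k·p_{k-1} + p_{k-2}, q_k = a_k·q_{k-1} + q_{k-2} (p₋₁ = 1, q₋₁ = 0):
  k = 0: a₀ = 4; p₀/q₀ = 4/1; p₀² − 17·q₀² = 16 − 17 = -1.
  k = 1: m = 4, d = 1, a = ⌊(4 + 4)/1⌋ = 8; p/q = (8·4 + 1)/(8·1 + 0) = 33/8; p² − 17·q² = 1089 − 1088 = 1.
  The first convergent with p² − 17·q² = 1 gives the fundamental solution (x₁, y₁) = (33, 8).
Step 2: Apply the recurrence (x_{n+1}, y_{n+1}) = (x₁x_n + 17y₁y_n, x₁y_n + y₁x_n) repeatedly.
  From (x_1, y_1) = (33, 8): x_2 = 33·33 + 17·8·8 = 2177; y_2 = 33·8 + 8·33 = 528.
  From (x_2, y_2) = (2177, 528): x_3 = 33·2177 + 17·8·528 = 143649; y_3 = 33·528 + 8·2177 = 34840.
  From (x_3, y_3) = (143649, 34840): x_4 = 33·143649 + 17·8·34840 = 9478657; y_4 = 33·34840 + 8·143649 = 2298912.
Step 3: Verify x_4² - 17·y_4² = 89844938523649 - 89844938523648 = 1 (should be 1). ✓

(x_1, y_1) = (33, 8); (x_4, y_4) = (9478657, 2298912).


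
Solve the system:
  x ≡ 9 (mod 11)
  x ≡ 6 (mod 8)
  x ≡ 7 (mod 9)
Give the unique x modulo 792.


Moduli 11, 8, 9 are pairwise coprime; by CRT there is a unique solution modulo M = 11 · 8 · 9 = 792.
Solve pairwise, accumulating the modulus:
  Start with x ≡ 9 (mod 11).
  Combine with x ≡ 6 (mod 8): since gcd(11, 8) = 1, we get a unique residue mod 88.
    Write x = 9 + 11·t and substitute into x ≡ 6 (mod 8): 11·t ≡ 6 − 9 = -3 (mod 8).
    Reduce coefficients mod 8: 3·t ≡ 5 (mod 8).
    The inverse of 3 mod 8 is 3 (since 3·3 = 9 = 1·8 + 1), so t ≡ 3·5 = 15 ≡ 7 (mod 8).
    Then x = 9 + 11·7 = 86, valid modulo lcm(11, 8) = 88: x ≡ 86 (mod 88).
  Combine with x ≡ 7 (mod 9): since gcd(88, 9) = 1, we get a unique residue mod 792.
    Write x = 86 + 88·t and substitute into x ≡ 7 (mod 9): 88·t ≡ 7 − 86 = -79 (mod 9).
    Reduce coefficients mod 9: 7·t ≡ 2 (mod 9).
    The inverse of 7 mod 9 is 4 (since 7·4 = 28 = 3·9 + 1), so t ≡ 4·2 = 8 ≡ 8 (mod 9).
    Then x = 86 + 88·8 = 790, valid modulo lcm(88, 9) = 792: x ≡ 790 (mod 792).
Verify: 790 mod 11 = 9 ✓, 790 mod 8 = 6 ✓, 790 mod 9 = 7 ✓.

x ≡ 790 (mod 792).


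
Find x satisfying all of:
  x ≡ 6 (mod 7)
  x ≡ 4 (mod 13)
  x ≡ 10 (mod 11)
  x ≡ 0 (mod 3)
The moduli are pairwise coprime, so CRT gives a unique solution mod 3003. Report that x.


Product of moduli M = 7 · 13 · 11 · 3 = 3003.
Merge one congruence at a time:
  Start: x ≡ 6 (mod 7).
  Combine with x ≡ 4 (mod 13); new modulus lcm = 91.
    Write x = 6 + 7·t and substitute into x ≡ 4 (mod 13): 7·t ≡ 4 − 6 = -2 (mod 13).
    Reduce coefficients mod 13: 7·t ≡ 11 (mod 13).
    The inverse of 7 mod 13 is 2 (since 7·2 = 14 = 1·13 + 1), so t ≡ 2·11 = 22 ≡ 9 (mod 13).
    Then x = 6 + 7·9 = 69, valid modulo lcm(7, 13) = 91: x ≡ 69 (mod 91).
  Combine with x ≡ 10 (mod 11); new modulus lcm = 1001.
    Write x = 69 + 91·t and substitute into x ≡ 10 (mod 11): 91·t ≡ 10 − 69 = -59 (mod 11).
    Reduce coefficients mod 11: 3·t ≡ 7 (mod 11).
    The inverse of 3 mod 11 is 4 (since 3·4 = 12 = 1·11 + 1), so t ≡ 4·7 = 28 ≡ 6 (mod 11).
    Then x = 69 + 91·6 = 615, valid modulo lcm(91, 11) = 1001: x ≡ 615 (mod 1001).
  Combine with x ≡ 0 (mod 3); new modulus lcm = 3003.
    Write x = 615 + 1001·t and substitute into x ≡ 0 (mod 3): 1001·t ≡ 0 − 615 = -615 (mod 3).
    Reduce coefficients mod 3: 2·t ≡ 0 (mod 3).
    The inverse of 2 mod 3 is 2 (since 2·2 = 4 = 1·3 + 1), so t ≡ 2·0 = 0 ≡ 0 (mod 3).
    Then x = 615 + 1001·0 = 615, valid modulo lcm(1001, 3) = 3003: x ≡ 615 (mod 3003).
Verify against each original: 615 mod 7 = 6, 615 mod 13 = 4, 615 mod 11 = 10, 615 mod 3 = 0.

x ≡ 615 (mod 3003).


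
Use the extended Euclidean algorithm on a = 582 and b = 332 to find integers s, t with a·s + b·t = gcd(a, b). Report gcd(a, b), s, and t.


Euclidean algorithm on (582, 332) — divide until remainder is 0:
  582 = 1 · 332 + 250
  332 = 1 · 250 + 82
  250 = 3 · 82 + 4
  82 = 20 · 4 + 2
  4 = 2 · 2 + 0
gcd(582, 332) = 2.
Track Bezout coefficients alongside the remainders: start with r₀ = 582 = a·1 + b·0 (s = 1, t = 0) and r₁ = 332 = a·0 + b·1 (s = 0, t = 1); each new remainder r_{k+1} = r_{k-1} − q_k·r_k inherits s_{k+1} = s_{k-1} − q_k·s_k, t_{k+1} = t_{k-1} − q_k·t_k, so r_k = a·s_k + b·t_k at every step:
  q = 1: r = 250, s = 1 − 1·0 = 1, t = 0 − 1·1 = -1  (check: 582·1 + 332·(-1) = 250)
  q = 1: r = 82, s = 0 − 1·1 = -1, t = 1 − 1·(-1) = 2  (check: 582·(-1) + 332·2 = 82)
  q = 3: r = 4, s = 1 − 3·(-1) = 4, t = -1 − 3·2 = -7  (check: 582·4 + 332·(-7) = 4)
  q = 20: r = 2, s = -1 − 20·4 = -81, t = 2 − 20·(-7) = 142  (check: 582·(-81) + 332·142 = 2)
The row with r = 2 (the gcd) gives the Bezout coefficients s = -81, t = 142.
Result: 582 · (-81) + 332 · (142) = 2.

gcd(582, 332) = 2; s = -81, t = 142 (check: 582·(-81) + 332·142 = 2).


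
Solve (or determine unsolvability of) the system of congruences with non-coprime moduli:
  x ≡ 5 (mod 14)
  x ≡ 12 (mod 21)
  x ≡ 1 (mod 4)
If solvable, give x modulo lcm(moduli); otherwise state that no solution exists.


Moduli 14, 21, 4 are not pairwise coprime, so CRT works modulo lcm(m_i) when all pairwise compatibility conditions hold.
Pairwise compatibility: gcd(m_i, m_j) must divide a_i - a_j for every pair.
Merge one congruence at a time:
  Start: x ≡ 5 (mod 14).
  Combine with x ≡ 12 (mod 21): gcd(14, 21) = 7; 12 - 5 = 7, which IS divisible by 7, so compatible.
    Write x = 5 + 14·t and substitute into x ≡ 12 (mod 21): 14·t ≡ 12 − 5 = 7 (mod 21).
    Divide the congruence (and modulus) by g = 7: 2·t ≡ 1 (mod 3).
    The inverse of 2 mod 3 is 2 (since 2·2 = 4 = 1·3 + 1), so t ≡ 2·1 = 2 ≡ 2 (mod 3).
    Then x = 5 + 14·2 = 33, valid modulo lcm(14, 21) = 42: x ≡ 33 (mod 42).
  Combine with x ≡ 1 (mod 4): gcd(42, 4) = 2; 1 - 33 = -32, which IS divisible by 2, so compatible.
    Write x = 33 + 42·t and substitute into x ≡ 1 (mod 4): 42·t ≡ 1 − 33 = -32 (mod 4).
    Divide the congruence (and modulus) by g = 2: 21·t ≡ -16 (mod 2).
    Reduce coefficients mod 2: 1·t ≡ 0 (mod 2).
    So t ≡ 0 (mod 2).
    Then x = 33 + 42·0 = 33, valid modulo lcm(42, 4) = 84: x ≡ 33 (mod 84).
Verify: 33 mod 14 = 5, 33 mod 21 = 12, 33 mod 4 = 1.

x ≡ 33 (mod 84).


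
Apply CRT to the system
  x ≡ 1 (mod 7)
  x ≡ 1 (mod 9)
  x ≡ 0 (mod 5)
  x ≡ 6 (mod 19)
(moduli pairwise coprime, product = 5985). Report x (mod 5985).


Product of moduli M = 7 · 9 · 5 · 19 = 5985.
Merge one congruence at a time:
  Start: x ≡ 1 (mod 7).
  Combine with x ≡ 1 (mod 9); new modulus lcm = 63.
    Write x = 1 + 7·t and substitute into x ≡ 1 (mod 9): 7·t ≡ 1 − 1 = 0 (mod 9).
    The inverse of 7 mod 9 is 4 (since 7·4 = 28 = 3·9 + 1), so t ≡ 4·0 = 0 ≡ 0 (mod 9).
    Then x = 1 + 7·0 = 1, valid modulo lcm(7, 9) = 63: x ≡ 1 (mod 63).
  Combine with x ≡ 0 (mod 5); new modulus lcm = 315.
    Write x = 1 + 63·t and substitute into x ≡ 0 (mod 5): 63·t ≡ 0 − 1 = -1 (mod 5).
    Reduce coefficients mod 5: 3·t ≡ 4 (mod 5).
    The inverse of 3 mod 5 is 2 (since 3·2 = 6 = 1·5 + 1), so t ≡ 2·4 = 8 ≡ 3 (mod 5).
    Then x = 1 + 63·3 = 190, valid modulo lcm(63, 5) = 315: x ≡ 190 (mod 315).
  Combine with x ≡ 6 (mod 19); new modulus lcm = 5985.
    Write x = 190 + 315·t and substitute into x ≡ 6 (mod 19): 315·t ≡ 6 − 190 = -184 (mod 19).
    Reduce coefficients mod 19: 11·t ≡ 6 (mod 19).
    The inverse of 11 mod 19 is 7 (since 11·7 = 77 = 4·19 + 1), so t ≡ 7·6 = 42 ≡ 4 (mod 19).
    Then x = 190 + 315·4 = 1450, valid modulo lcm(315, 19) = 5985: x ≡ 1450 (mod 5985).
Verify against each original: 1450 mod 7 = 1, 1450 mod 9 = 1, 1450 mod 5 = 0, 1450 mod 19 = 6.

x ≡ 1450 (mod 5985).


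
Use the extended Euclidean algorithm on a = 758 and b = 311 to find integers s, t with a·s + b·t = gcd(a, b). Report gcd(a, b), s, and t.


Euclidean algorithm on (758, 311) — divide until remainder is 0:
  758 = 2 · 311 + 136
  311 = 2 · 136 + 39
  136 = 3 · 39 + 19
  39 = 2 · 19 + 1
  19 = 19 · 1 + 0
gcd(758, 311) = 1.
Track Bezout coefficients alongside the remainders: start with r₀ = 758 = a·1 + b·0 (s = 1, t = 0) and r₁ = 311 = a·0 + b·1 (s = 0, t = 1); each new remainder r_{k+1} = r_{k-1} − q_k·r_k inherits s_{k+1} = s_{k-1} − q_k·s_k, t_{k+1} = t_{k-1} − q_k·t_k, so r_k = a·s_k + b·t_k at every step:
  q = 2: r = 136, s = 1 − 2·0 = 1, t = 0 − 2·1 = -2  (check: 758·1 + 311·(-2) = 136)
  q = 2: r = 39, s = 0 − 2·1 = -2, t = 1 − 2·(-2) = 5  (check: 758·(-2) + 311·5 = 39)
  q = 3: r = 19, s = 1 − 3·(-2) = 7, t = -2 − 3·5 = -17  (check: 758·7 + 311·(-17) = 19)
  q = 2: r = 1, s = -2 − 2·7 = -16, t = 5 − 2·(-17) = 39  (check: 758·(-16) + 311·39 = 1)
The row with r = 1 (the gcd) gives the Bezout coefficients s = -16, t = 39.
Result: 758 · (-16) + 311 · (39) = 1.

gcd(758, 311) = 1; s = -16, t = 39 (check: 758·(-16) + 311·39 = 1).


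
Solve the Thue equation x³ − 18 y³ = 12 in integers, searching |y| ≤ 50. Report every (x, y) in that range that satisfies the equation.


The equation is x³ - 18y³ = 12. For fixed y, x³ = 18·y³ + 12, so a solution requires the RHS to be a perfect cube.
Strategy: iterate y from -50 to 50, compute RHS = 18·y³ + 12, and check whether it is a (positive or negative) perfect cube.
Check small values of y:
  y = 0: RHS = 12 is not a perfect cube.
  y = 1: RHS = 30 is not a perfect cube.
  y = -1: RHS = -6 is not a perfect cube.
  y = 2: RHS = 156 is not a perfect cube.
  y = -2: RHS = -132 is not a perfect cube.
  y = 3: RHS = 498 is not a perfect cube.
  y = -3: RHS = -474 is not a perfect cube.
Continuing the search up to |y| = 50 finds no solutions either.
No (x, y) in the scanned range satisfies the equation.

No integer solutions with |y| ≤ 50.


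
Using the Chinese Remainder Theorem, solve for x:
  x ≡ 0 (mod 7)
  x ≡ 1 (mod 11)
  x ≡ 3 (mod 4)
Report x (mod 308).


Moduli 7, 11, 4 are pairwise coprime; by CRT there is a unique solution modulo M = 7 · 11 · 4 = 308.
Solve pairwise, accumulating the modulus:
  Start with x ≡ 0 (mod 7).
  Combine with x ≡ 1 (mod 11): since gcd(7, 11) = 1, we get a unique residue mod 77.
    Write x = 0 + 7·t and substitute into x ≡ 1 (mod 11): 7·t ≡ 1 − 0 = 1 (mod 11).
    The inverse of 7 mod 11 is 8 (since 7·8 = 56 = 5·11 + 1), so t ≡ 8·1 = 8 ≡ 8 (mod 11).
    Then x = 0 + 7·8 = 56, valid modulo lcm(7, 11) = 77: x ≡ 56 (mod 77).
  Combine with x ≡ 3 (mod 4): since gcd(77, 4) = 1, we get a unique residue mod 308.
    Write x = 56 + 77·t and substitute into x ≡ 3 (mod 4): 77·t ≡ 3 − 56 = -53 (mod 4).
    Reduce coefficients mod 4: 1·t ≡ 3 (mod 4).
    So t ≡ 3 (mod 4).
    Then x = 56 + 77·3 = 287, valid modulo lcm(77, 4) = 308: x ≡ 287 (mod 308).
Verify: 287 mod 7 = 0 ✓, 287 mod 11 = 1 ✓, 287 mod 4 = 3 ✓.

x ≡ 287 (mod 308).


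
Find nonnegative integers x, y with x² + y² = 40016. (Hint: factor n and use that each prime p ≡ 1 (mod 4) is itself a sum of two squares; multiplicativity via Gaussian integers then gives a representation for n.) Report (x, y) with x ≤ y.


Step 1: Factor n = 40016 = 2^4 · 41 · 61.
Step 2: Check the mod-4 condition on each prime factor: 2 = 2 (special); 41 ≡ 1 (mod 4), exponent 1; 61 ≡ 1 (mod 4), exponent 1.
All primes ≡ 3 (mod 4) appear to even exponent (or don't appear), so by the two-squares theorem n IS expressible as a sum of two squares.
Step 3: Build a representation. Group n = k² · m with k = 4 and m = 41 · 61 = 2501 (a product of primes ≡ 1 (mod 4)); a representation of m scales to one of n via (k·x)² + (k·y)² = k²(x² + y²). Each prime p ≡ 1 (mod 4) is itself a sum of two squares; find a² by testing p − a² for a perfect square:
  41: 41 − 1² = 40, 41 − 2² = 37, 41 − 3² = 32, 41 − 4² = 25 = 5² ⇒ 41 = 4² + 5².
  61: 61 − 1² = 60, 61 − 2² = 57, 61 − 3² = 52, 61 − 4² = 45, 61 − 5² = 36 = 6² ⇒ 61 = 5² + 6².
  Combine using the Brahmagupta–Fibonacci identity (a² + b²)(c² + d²) = (ac − bd)² + (ad + bc)² = (ac + bd)² + (ad − bc)²:
  41 · 61 = 2501: from (4² + 5²)(5² + 6²), take (4·5 − 5·6, 4·6 + 5·5) = (20 − 30, 24 + 25) = (-10, 49); dropping signs (only squares matter) gives (10, 49); check 10² + 49² = 100 + 2401 = 2501 ✓.
  Scale by k = 4: (4·10, 4·49) = (40, 196).
Step 4: Order so x ≤ y and verify: 40² + 196² = 1600 + 38416 = 40016 = n. ✓

n = 40016 = 40² + 196² (one valid representation with x ≤ y).


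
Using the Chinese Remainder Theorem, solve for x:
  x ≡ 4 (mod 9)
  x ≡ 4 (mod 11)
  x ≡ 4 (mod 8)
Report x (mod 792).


Moduli 9, 11, 8 are pairwise coprime; by CRT there is a unique solution modulo M = 9 · 11 · 8 = 792.
Solve pairwise, accumulating the modulus:
  Start with x ≡ 4 (mod 9).
  Combine with x ≡ 4 (mod 11): since gcd(9, 11) = 1, we get a unique residue mod 99.
    Write x = 4 + 9·t and substitute into x ≡ 4 (mod 11): 9·t ≡ 4 − 4 = 0 (mod 11).
    The inverse of 9 mod 11 is 5 (since 9·5 = 45 = 4·11 + 1), so t ≡ 5·0 = 0 ≡ 0 (mod 11).
    Then x = 4 + 9·0 = 4, valid modulo lcm(9, 11) = 99: x ≡ 4 (mod 99).
  Combine with x ≡ 4 (mod 8): since gcd(99, 8) = 1, we get a unique residue mod 792.
    Write x = 4 + 99·t and substitute into x ≡ 4 (mod 8): 99·t ≡ 4 − 4 = 0 (mod 8).
    Reduce coefficients mod 8: 3·t ≡ 0 (mod 8).
    The inverse of 3 mod 8 is 3 (since 3·3 = 9 = 1·8 + 1), so t ≡ 3·0 = 0 ≡ 0 (mod 8).
    Then x = 4 + 99·0 = 4, valid modulo lcm(99, 8) = 792: x ≡ 4 (mod 792).
Verify: 4 mod 9 = 4 ✓, 4 mod 11 = 4 ✓, 4 mod 8 = 4 ✓.

x ≡ 4 (mod 792).


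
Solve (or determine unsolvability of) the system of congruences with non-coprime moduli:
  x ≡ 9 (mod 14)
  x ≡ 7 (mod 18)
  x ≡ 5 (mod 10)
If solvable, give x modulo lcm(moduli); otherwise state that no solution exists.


Moduli 14, 18, 10 are not pairwise coprime, so CRT works modulo lcm(m_i) when all pairwise compatibility conditions hold.
Pairwise compatibility: gcd(m_i, m_j) must divide a_i - a_j for every pair.
Merge one congruence at a time:
  Start: x ≡ 9 (mod 14).
  Combine with x ≡ 7 (mod 18): gcd(14, 18) = 2; 7 - 9 = -2, which IS divisible by 2, so compatible.
    Write x = 9 + 14·t and substitute into x ≡ 7 (mod 18): 14·t ≡ 7 − 9 = -2 (mod 18).
    Divide the congruence (and modulus) by g = 2: 7·t ≡ -1 (mod 9).
    Reduce coefficients mod 9: 7·t ≡ 8 (mod 9).
    The inverse of 7 mod 9 is 4 (since 7·4 = 28 = 3·9 + 1), so t ≡ 4·8 = 32 ≡ 5 (mod 9).
    Then x = 9 + 14·5 = 79, valid modulo lcm(14, 18) = 126: x ≡ 79 (mod 126).
  Combine with x ≡ 5 (mod 10): gcd(126, 10) = 2; 5 - 79 = -74, which IS divisible by 2, so compatible.
    Write x = 79 + 126·t and substitute into x ≡ 5 (mod 10): 126·t ≡ 5 − 79 = -74 (mod 10).
    Divide the congruence (and modulus) by g = 2: 63·t ≡ -37 (mod 5).
    Reduce coefficients mod 5: 3·t ≡ 3 (mod 5).
    The inverse of 3 mod 5 is 2 (since 3·2 = 6 = 1·5 + 1), so t ≡ 2·3 = 6 ≡ 1 (mod 5).
    Then x = 79 + 126·1 = 205, valid modulo lcm(126, 10) = 630: x ≡ 205 (mod 630).
Verify: 205 mod 14 = 9, 205 mod 18 = 7, 205 mod 10 = 5.

x ≡ 205 (mod 630).


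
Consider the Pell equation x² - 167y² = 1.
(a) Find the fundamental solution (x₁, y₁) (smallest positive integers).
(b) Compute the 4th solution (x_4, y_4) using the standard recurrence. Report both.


Step 1: Find the fundamental solution (x₁, y₁) of x² - 167y² = 1.
  Expand √167 as a continued fraction. a₀ = ⌊√167⌋ = 12; iterate m_{k+1} = d_k·a_k − m_k, d_{k+1} = (167 − m_{k+1}²)/d_k, a_{k+1} = ⌊(a₀ + m_{k+1})/d_{k+1}⌋ (starting m₀ = 0, d₀ = 1), with convergents p_k = a_k·p_{k-1} + p_{k-2}, q_k = a_k·q_{k-1} + q_{k-2} (p₋₁ = 1, q₋₁ = 0):
  k = 0: a₀ = 12; p₀/q₀ = 12/1; p₀² − 167·q₀² = 144 − 167 = -23.
  k = 1: m = 12, d = 23, a = ⌊(12 + 12)/23⌋ = 1; p/q = (1·12 + 1)/(1·1 + 0) = 13/1; p² − 167·q² = 169 − 167 = 2.
  k = 2: m = 11, d = 2, a = ⌊(12 + 11)/2⌋ = 11; p/q = (11·13 + 12)/(11·1 + 1) = 155/12; p² − 167·q² = 24025 − 24048 = -23.
  k = 3: m = 11, d = 23, a = ⌊(12 + 11)/23⌋ = 1; p/q = (1·155 + 13)/(1·12 + 1) = 168/13; p² − 167·q² = 28224 − 28223 = 1.
  The first convergent with p² − 167·q² = 1 gives the fundamental solution (x₁, y₁) = (168, 13).
Step 2: Apply the recurrence (x_{n+1}, y_{n+1}) = (x₁x_n + 167y₁y_n, x₁y_n + y₁x_n) repeatedly.
  From (x_1, y_1) = (168, 13): x_2 = 168·168 + 167·13·13 = 56447; y_2 = 168·13 + 13·168 = 4368.
  From (x_2, y_2) = (56447, 4368): x_3 = 168·56447 + 167·13·4368 = 18966024; y_3 = 168·4368 + 13·56447 = 1467635.
  From (x_3, y_3) = (18966024, 1467635): x_4 = 168·18966024 + 167·13·1467635 = 6372527617; y_4 = 168·1467635 + 13·18966024 = 493120992.
Step 3: Verify x_4² - 167·y_4² = 40609108229427698689 - 40609108229427698688 = 1 (should be 1). ✓

(x_1, y_1) = (168, 13); (x_4, y_4) = (6372527617, 493120992).


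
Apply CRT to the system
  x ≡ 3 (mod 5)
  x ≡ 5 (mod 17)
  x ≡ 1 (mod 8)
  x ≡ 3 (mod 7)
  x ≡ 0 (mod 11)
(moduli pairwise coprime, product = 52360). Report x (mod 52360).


Product of moduli M = 5 · 17 · 8 · 7 · 11 = 52360.
Merge one congruence at a time:
  Start: x ≡ 3 (mod 5).
  Combine with x ≡ 5 (mod 17); new modulus lcm = 85.
    Write x = 3 + 5·t and substitute into x ≡ 5 (mod 17): 5·t ≡ 5 − 3 = 2 (mod 17).
    The inverse of 5 mod 17 is 7 (since 5·7 = 35 = 2·17 + 1), so t ≡ 7·2 = 14 ≡ 14 (mod 17).
    Then x = 3 + 5·14 = 73, valid modulo lcm(5, 17) = 85: x ≡ 73 (mod 85).
  Combine with x ≡ 1 (mod 8); new modulus lcm = 680.
    Write x = 73 + 85·t and substitute into x ≡ 1 (mod 8): 85·t ≡ 1 − 73 = -72 (mod 8).
    Reduce coefficients mod 8: 5·t ≡ 0 (mod 8).
    The inverse of 5 mod 8 is 5 (since 5·5 = 25 = 3·8 + 1), so t ≡ 5·0 = 0 ≡ 0 (mod 8).
    Then x = 73 + 85·0 = 73, valid modulo lcm(85, 8) = 680: x ≡ 73 (mod 680).
  Combine with x ≡ 3 (mod 7); new modulus lcm = 4760.
    Write x = 73 + 680·t and substitute into x ≡ 3 (mod 7): 680·t ≡ 3 − 73 = -70 (mod 7).
    Reduce coefficients mod 7: 1·t ≡ 0 (mod 7).
    So t ≡ 0 (mod 7).
    Then x = 73 + 680·0 = 73, valid modulo lcm(680, 7) = 4760: x ≡ 73 (mod 4760).
  Combine with x ≡ 0 (mod 11); new modulus lcm = 52360.
    Write x = 73 + 4760·t and substitute into x ≡ 0 (mod 11): 4760·t ≡ 0 − 73 = -73 (mod 11).
    Reduce coefficients mod 11: 8·t ≡ 4 (mod 11).
    The inverse of 8 mod 11 is 7 (since 8·7 = 56 = 5·11 + 1), so t ≡ 7·4 = 28 ≡ 6 (mod 11).
    Then x = 73 + 4760·6 = 28633, valid modulo lcm(4760, 11) = 52360: x ≡ 28633 (mod 52360).
Verify against each original: 28633 mod 5 = 3, 28633 mod 17 = 5, 28633 mod 8 = 1, 28633 mod 7 = 3, 28633 mod 11 = 0.

x ≡ 28633 (mod 52360).


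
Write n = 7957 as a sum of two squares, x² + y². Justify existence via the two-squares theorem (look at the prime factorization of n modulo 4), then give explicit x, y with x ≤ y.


Step 1: Factor n = 7957 = 73 · 109.
Step 2: Check the mod-4 condition on each prime factor: 73 ≡ 1 (mod 4), exponent 1; 109 ≡ 1 (mod 4), exponent 1.
All primes ≡ 3 (mod 4) appear to even exponent (or don't appear), so by the two-squares theorem n IS expressible as a sum of two squares.
Step 3: Build a representation. Here n = 73 · 109 is a product of primes ≡ 1 (mod 4). Each prime p ≡ 1 (mod 4) is itself a sum of two squares; find a² by testing p − a² for a perfect square:
  73: 73 − 1² = 72, 73 − 2² = 69, 73 − 3² = 64 = 8² ⇒ 73 = 3² + 8².
  109: 109 − 1² = 108, 109 − 2² = 105, 109 − 3² = 100 = 10² ⇒ 109 = 3² + 10².
  Combine using the Brahmagupta–Fibonacci identity (a² + b²)(c² + d²) = (ac − bd)² + (ad + bc)² = (ac + bd)² + (ad − bc)²:
  73 · 109 = 7957: from (3² + 8²)(3² + 10²), take (3·3 − 8·10, 3·10 + 8·3) = (9 − 80, 30 + 24) = (-71, 54); dropping signs (only squares matter) gives (71, 54); check 71² + 54² = 5041 + 2916 = 7957 ✓.
Step 4: Order so x ≤ y and verify: 54² + 71² = 2916 + 5041 = 7957 = n. ✓

n = 7957 = 54² + 71² (one valid representation with x ≤ y).


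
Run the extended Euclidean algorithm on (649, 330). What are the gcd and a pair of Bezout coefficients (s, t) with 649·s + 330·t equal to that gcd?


Euclidean algorithm on (649, 330) — divide until remainder is 0:
  649 = 1 · 330 + 319
  330 = 1 · 319 + 11
  319 = 29 · 11 + 0
gcd(649, 330) = 11.
Track Bezout coefficients alongside the remainders: start with r₀ = 649 = a·1 + b·0 (s = 1, t = 0) and r₁ = 330 = a·0 + b·1 (s = 0, t = 1); each new remainder r_{k+1} = r_{k-1} − q_k·r_k inherits s_{k+1} = s_{k-1} − q_k·s_k, t_{k+1} = t_{k-1} − q_k·t_k, so r_k = a·s_k + b·t_k at every step:
  q = 1: r = 319, s = 1 − 1·0 = 1, t = 0 − 1·1 = -1  (check: 649·1 + 330·(-1) = 319)
  q = 1: r = 11, s = 0 − 1·1 = -1, t = 1 − 1·(-1) = 2  (check: 649·(-1) + 330·2 = 11)
The row with r = 11 (the gcd) gives the Bezout coefficients s = -1, t = 2.
Result: 649 · (-1) + 330 · (2) = 11.

gcd(649, 330) = 11; s = -1, t = 2 (check: 649·(-1) + 330·2 = 11).


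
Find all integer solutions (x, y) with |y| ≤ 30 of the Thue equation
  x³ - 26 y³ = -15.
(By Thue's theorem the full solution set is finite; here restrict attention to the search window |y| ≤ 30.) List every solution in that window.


The equation is x³ - 26y³ = -15. For fixed y, x³ = 26·y³ − 15, so a solution requires the RHS to be a perfect cube.
Strategy: iterate y from -30 to 30, compute RHS = 26·y³ − 15, and check whether it is a (positive or negative) perfect cube.
Check small values of y:
  y = 0: RHS = -15 is not a perfect cube.
  y = 1: RHS = 11 is not a perfect cube.
  y = -1: RHS = -41 is not a perfect cube.
  y = 2: RHS = 193 is not a perfect cube.
  y = -2: RHS = -223 is not a perfect cube.
  y = 3: RHS = 687 is not a perfect cube.
  y = -3: RHS = -717 is not a perfect cube.
Continuing the search up to |y| = 30 finds no solutions either.
No (x, y) in the scanned range satisfies the equation.

No integer solutions with |y| ≤ 30.


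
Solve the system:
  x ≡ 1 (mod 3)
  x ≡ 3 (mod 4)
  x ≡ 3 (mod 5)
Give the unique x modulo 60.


Moduli 3, 4, 5 are pairwise coprime; by CRT there is a unique solution modulo M = 3 · 4 · 5 = 60.
Solve pairwise, accumulating the modulus:
  Start with x ≡ 1 (mod 3).
  Combine with x ≡ 3 (mod 4): since gcd(3, 4) = 1, we get a unique residue mod 12.
    Write x = 1 + 3·t and substitute into x ≡ 3 (mod 4): 3·t ≡ 3 − 1 = 2 (mod 4).
    The inverse of 3 mod 4 is 3 (since 3·3 = 9 = 2·4 + 1), so t ≡ 3·2 = 6 ≡ 2 (mod 4).
    Then x = 1 + 3·2 = 7, valid modulo lcm(3, 4) = 12: x ≡ 7 (mod 12).
  Combine with x ≡ 3 (mod 5): since gcd(12, 5) = 1, we get a unique residue mod 60.
    Write x = 7 + 12·t and substitute into x ≡ 3 (mod 5): 12·t ≡ 3 − 7 = -4 (mod 5).
    Reduce coefficients mod 5: 2·t ≡ 1 (mod 5).
    The inverse of 2 mod 5 is 3 (since 2·3 = 6 = 1·5 + 1), so t ≡ 3·1 = 3 ≡ 3 (mod 5).
    Then x = 7 + 12·3 = 43, valid modulo lcm(12, 5) = 60: x ≡ 43 (mod 60).
Verify: 43 mod 3 = 1 ✓, 43 mod 4 = 3 ✓, 43 mod 5 = 3 ✓.

x ≡ 43 (mod 60).


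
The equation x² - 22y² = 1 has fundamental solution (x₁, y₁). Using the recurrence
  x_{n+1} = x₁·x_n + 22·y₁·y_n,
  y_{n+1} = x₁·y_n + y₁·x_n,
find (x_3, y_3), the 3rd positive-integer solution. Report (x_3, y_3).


Step 1: Find the fundamental solution (x₁, y₁) of x² - 22y² = 1.
  Expand √22 as a continued fraction. a₀ = ⌊√22⌋ = 4; iterate m_{k+1} = d_k·a_k − m_k, d_{k+1} = (22 − m_{k+1}²)/d_k, a_{k+1} = ⌊(a₀ + m_{k+1})/d_{k+1}⌋ (starting m₀ = 0, d₀ = 1), with convergents p_k = a_k·p_{k-1} + p_{k-2}, q_k = a_k·q_{k-1} + q_{k-2} (p₋₁ = 1, q₋₁ = 0):
  k = 0: a₀ = 4; p₀/q₀ = 4/1; p₀² − 22·q₀² = 16 − 22 = -6.
  k = 1: m = 4, d = 6, a = ⌊(4 + 4)/6⌋ = 1; p/q = (1·4 + 1)/(1·1 + 0) = 5/1; p² − 22·q² = 25 − 22 = 3.
  k = 2: m = 2, d = 3, a = ⌊(4 + 2)/3⌋ = 2; p/q = (2·5 + 4)/(2·1 + 1) = 14/3; p² − 22·q² = 196 − 198 = -2.
  k = 3: m = 4, d = 2, a = ⌊(4 + 4)/2⌋ = 4; p/q = (4·14 + 5)/(4·3 + 1) = 61/13; p² − 22·q² = 3721 − 3718 = 3.
  k = 4: m = 4, d = 3, a = ⌊(4 + 4)/3⌋ = 2; p/q = (2·61 + 14)/(2·13 + 3) = 136/29; p² − 22·q² = 18496 − 18502 = -6.
  k = 5: m = 2, d = 6, a = ⌊(4 + 2)/6⌋ = 1; p/q = (1·136 + 61)/(1·29 + 13) = 197/42; p² − 22·q² = 38809 − 38808 = 1.
  The first convergent with p² − 22·q² = 1 gives the fundamental solution (x₁, y₁) = (197, 42).
Step 2: Apply the recurrence (x_{n+1}, y_{n+1}) = (x₁x_n + 22y₁y_n, x₁y_n + y₁x_n) repeatedly.
  From (x_1, y_1) = (197, 42): x_2 = 197·197 + 22·42·42 = 77617; y_2 = 197·42 + 42·197 = 16548.
  From (x_2, y_2) = (77617, 16548): x_3 = 197·77617 + 22·42·16548 = 30580901; y_3 = 197·16548 + 42·77617 = 6519870.
Step 3: Verify x_3² - 22·y_3² = 935191505971801 - 935191505971800 = 1 (should be 1). ✓

(x_1, y_1) = (197, 42); (x_3, y_3) = (30580901, 6519870).
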